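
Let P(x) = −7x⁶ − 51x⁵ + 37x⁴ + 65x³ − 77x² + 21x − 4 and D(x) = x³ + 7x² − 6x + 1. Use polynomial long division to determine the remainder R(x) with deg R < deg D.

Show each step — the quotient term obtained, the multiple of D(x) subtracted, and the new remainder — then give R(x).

R(x) = −6x − 1

Step 1: lead(−7x⁶ − 51x⁵ + 37x⁴ + 65x³ − 77x² + 21x − 4) ÷ lead(D) = −7x⁶ ÷ x³ = −7x³. Subtract (−7x³)·D = −7x⁶ − 49x⁵ + 42x⁴ − 7x³. Remainder: −2x⁵ − 5x⁴ + 72x³ − 77x² + 21x − 4.
Step 2: lead(−2x⁵ − 5x⁴ + 72x³ − 77x² + 21x − 4) ÷ lead(D) = −2x⁵ ÷ x³ = −2x². Subtract (−2x²)·D = −2x⁵ − 14x⁴ + 12x³ − 2x². Remainder: 9x⁴ + 60x³ − 75x² + 21x − 4.
Step 3: lead(9x⁴ + 60x³ − 75x² + 21x − 4) ÷ lead(D) = 9x⁴ ÷ x³ = 9x. Subtract (9x)·D = 9x⁴ + 63x³ − 54x² + 9x. Remainder: −3x³ − 21x² + 12x − 4.
Step 4: lead(−3x³ − 21x² + 12x − 4) ÷ lead(D) = −3x³ ÷ x³ = −3. Subtract (−3)·D = −3x³ − 21x² + 18x − 3. Remainder: −6x − 1.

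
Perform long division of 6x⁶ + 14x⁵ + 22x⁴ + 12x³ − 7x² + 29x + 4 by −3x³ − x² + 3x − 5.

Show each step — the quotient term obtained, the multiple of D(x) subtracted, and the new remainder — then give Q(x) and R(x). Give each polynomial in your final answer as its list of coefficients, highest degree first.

Step 1: lead(6x⁶ + 14x⁵ + 22x⁴ + 12x³ − 7x² + 29x + 4) ÷ lead(D) = 6x⁶ ÷ −3x³ = −2x³. Subtract (−2x³)·D = 6x⁶ + 2x⁵ − 6x⁴ + 10x³. Remainder: 12x⁵ + 28x⁴ + 2x³ − 7x² + 29x + 4.
Step 2: lead(12x⁵ + 28x⁴ + 2x³ − 7x² + 29x + 4) ÷ lead(D) = 12x⁵ ÷ −3x³ = −4x². Subtract (−4x²)·D = 12x⁵ + 4x⁴ − 12x³ + 20x². Remainder: 24x⁴ + 14x³ − 27x² + 29x + 4.
Step 3: lead(24x⁴ + 14x³ − 27x² + 29x + 4) ÷ lead(D) = 24x⁴ ÷ −3x³ = −8x. Subtract (−8x)·D = 24x⁴ + 8x³ − 24x² + 40x. Remainder: 6x³ − 3x² − 11x + 4.
Step 4: lead(6x³ − 3x² − 11x + 4) ÷ lead(D) = 6x³ ÷ −3x³ = −2. Subtract (−2)·D = 6x³ + 2x² − 6x + 10. Remainder: −5x² − 5x − 6.

Q = [-2, -4, -8, -2]; R = [-5, -5, -6]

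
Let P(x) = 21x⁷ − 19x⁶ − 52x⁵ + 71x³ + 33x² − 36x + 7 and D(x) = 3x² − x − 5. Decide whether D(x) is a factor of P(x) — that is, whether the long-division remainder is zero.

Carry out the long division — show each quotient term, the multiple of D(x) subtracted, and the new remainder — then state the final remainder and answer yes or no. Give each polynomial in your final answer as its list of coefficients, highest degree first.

Step 1: lead(21x⁷ − 19x⁶ − 52x⁵ + 71x³ + 33x² − 36x + 7) ÷ lead(D) = 21x⁷ ÷ 3x² = 7x⁵. Subtract (7x⁵)·D = 21x⁷ − 7x⁶ − 35x⁵. Remainder: −12x⁶ − 17x⁵ + 71x³ + 33x² − 36x + 7.
Step 2: lead(−12x⁶ − 17x⁵ + 71x³ + 33x² − 36x + 7) ÷ lead(D) = −12x⁶ ÷ 3x² = −4x⁴. Subtract (−4x⁴)·D = −12x⁶ + 4x⁵ + 20x⁴. Remainder: −21x⁵ − 20x⁴ + 71x³ + 33x² − 36x + 7.
Step 3: lead(−21x⁵ − 20x⁴ + 71x³ + 33x² − 36x + 7) ÷ lead(D) = −21x⁵ ÷ 3x² = −7x³. Subtract (−7x³)·D = −21x⁵ + 7x⁴ + 35x³. Remainder: −27x⁴ + 36x³ + 33x² − 36x + 7.
Step 4: lead(−27x⁴ + 36x³ + 33x² − 36x + 7) ÷ lead(D) = −27x⁴ ÷ 3x² = −9x². Subtract (−9x²)·D = −27x⁴ + 9x³ + 45x². Remainder: 27x³ − 12x² − 36x + 7.
Step 5: lead(27x³ − 12x² − 36x + 7) ÷ lead(D) = 27x³ ÷ 3x² = 9x. Subtract (9x)·D = 27x³ − 9x² − 45x. Remainder: −3x² + 9x + 7.
Step 6: lead(−3x² + 9x + 7) ÷ lead(D) = −3x² ÷ 3x² = −1. Subtract (−1)·D = −3x² + x + 5. Remainder: 8x + 2.

R = [8, 2], so D(x) is not a factor of P(x). no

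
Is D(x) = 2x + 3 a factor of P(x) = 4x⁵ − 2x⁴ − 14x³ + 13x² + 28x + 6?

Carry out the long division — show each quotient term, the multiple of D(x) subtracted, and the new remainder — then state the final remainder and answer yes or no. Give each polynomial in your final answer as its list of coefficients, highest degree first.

R = [0], so D(x) is a factor of P(x). yes

Step 1: lead(4x⁵ − 2x⁴ − 14x³ + 13x² + 28x + 6) ÷ lead(D) = 4x⁵ ÷ 2x = 2x⁴. Subtract (2x⁴)·D = 4x⁵ + 6x⁴. Remainder: −8x⁴ − 14x³ + 13x² + 28x + 6.
Step 2: lead(−8x⁴ − 14x³ + 13x² + 28x + 6) ÷ lead(D) = −8x⁴ ÷ 2x = −4x³. Subtract (−4x³)·D = −8x⁴ − 12x³. Remainder: −2x³ + 13x² + 28x + 6.
Step 3: lead(−2x³ + 13x² + 28x + 6) ÷ lead(D) = −2x³ ÷ 2x = −x². Subtract (−x²)·D = −2x³ − 3x². Remainder: 16x² + 28x + 6.
Step 4: lead(16x² + 28x + 6) ÷ lead(D) = 16x² ÷ 2x = 8x. Subtract (8x)·D = 16x² + 24x. Remainder: 4x + 6.
Step 5: lead(4x + 6) ÷ lead(D) = 4x ÷ 2x = 2. Subtract (2)·D = 4x + 6. Remainder: 0.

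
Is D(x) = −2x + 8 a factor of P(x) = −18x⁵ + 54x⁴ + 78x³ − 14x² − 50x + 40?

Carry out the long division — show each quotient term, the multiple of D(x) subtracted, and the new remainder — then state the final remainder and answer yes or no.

R(x) = 0, so D(x) is a factor of P(x). yes

Step 1: lead(−18x⁵ + 54x⁴ + 78x³ − 14x² − 50x + 40) ÷ lead(D) = −18x⁵ ÷ −2x = 9x⁴. Subtract (9x⁴)·D = −18x⁵ + 72x⁴. Remainder: −18x⁴ + 78x³ − 14x² − 50x + 40.
Step 2: lead(−18x⁴ + 78x³ − 14x² − 50x + 40) ÷ lead(D) = −18x⁴ ÷ −2x = 9x³. Subtract (9x³)·D = −18x⁴ + 72x³. Remainder: 6x³ − 14x² − 50x + 40.
Step 3: lead(6x³ − 14x² − 50x + 40) ÷ lead(D) = 6x³ ÷ −2x = −3x². Subtract (−3x²)·D = 6x³ − 24x². Remainder: 10x² − 50x + 40.
Step 4: lead(10x² − 50x + 40) ÷ lead(D) = 10x² ÷ −2x = −5x. Subtract (−5x)·D = 10x² − 40x. Remainder: −10x + 40.
Step 5: lead(−10x + 40) ÷ lead(D) = −10x ÷ −2x = 5. Subtract (5)·D = −10x + 40. Remainder: 0.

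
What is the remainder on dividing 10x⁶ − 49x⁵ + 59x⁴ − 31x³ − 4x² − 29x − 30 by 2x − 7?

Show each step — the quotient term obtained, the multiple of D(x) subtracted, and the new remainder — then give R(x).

R(x) = −9

Step 1: lead(10x⁶ − 49x⁵ + 59x⁴ − 31x³ − 4x² − 29x − 30) ÷ lead(D) = 10x⁶ ÷ 2x = 5x⁵. Subtract (5x⁵)·D = 10x⁶ − 35x⁵. Remainder: −14x⁵ + 59x⁴ − 31x³ − 4x² − 29x − 30.
Step 2: lead(−14x⁵ + 59x⁴ − 31x³ − 4x² − 29x − 30) ÷ lead(D) = −14x⁵ ÷ 2x = −7x⁴. Subtract (−7x⁴)·D = −14x⁵ + 49x⁴. Remainder: 10x⁴ − 31x³ − 4x² − 29x − 30.
Step 3: lead(10x⁴ − 31x³ − 4x² − 29x − 30) ÷ lead(D) = 10x⁴ ÷ 2x = 5x³. Subtract (5x³)·D = 10x⁴ − 35x³. Remainder: 4x³ − 4x² − 29x − 30.
Step 4: lead(4x³ − 4x² − 29x − 30) ÷ lead(D) = 4x³ ÷ 2x = 2x². Subtract (2x²)·D = 4x³ − 14x². Remainder: 10x² − 29x − 30.
Step 5: lead(10x² − 29x − 30) ÷ lead(D) = 10x² ÷ 2x = 5x. Subtract (5x)·D = 10x² − 35x. Remainder: 6x − 30.
Step 6: lead(6x − 30) ÷ lead(D) = 6x ÷ 2x = 3. Subtract (3)·D = 6x − 21. Remainder: −9.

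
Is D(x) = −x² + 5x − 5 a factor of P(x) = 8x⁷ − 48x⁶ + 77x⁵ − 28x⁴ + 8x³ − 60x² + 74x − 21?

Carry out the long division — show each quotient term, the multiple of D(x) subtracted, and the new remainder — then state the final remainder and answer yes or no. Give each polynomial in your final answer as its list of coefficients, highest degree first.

Step 1: lead(8x⁷ − 48x⁶ + 77x⁵ − 28x⁴ + 8x³ − 60x² + 74x − 21) ÷ lead(D) = 8x⁷ ÷ −x² = −8x⁵. Subtract (−8x⁵)·D = 8x⁷ − 40x⁶ + 40x⁵. Remainder: −8x⁶ + 37x⁵ − 28x⁴ + 8x³ − 60x² + 74x − 21.
Step 2: lead(−8x⁶ + 37x⁵ − 28x⁴ + 8x³ − 60x² + 74x − 21) ÷ lead(D) = −8x⁶ ÷ −x² = 8x⁴. Subtract (8x⁴)·D = −8x⁶ + 40x⁵ − 40x⁴. Remainder: −3x⁵ + 12x⁴ + 8x³ − 60x² + 74x − 21.
Step 3: lead(−3x⁵ + 12x⁴ + 8x³ − 60x² + 74x − 21) ÷ lead(D) = −3x⁵ ÷ −x² = 3x³. Subtract (3x³)·D = −3x⁵ + 15x⁴ − 15x³. Remainder: −3x⁴ + 23x³ − 60x² + 74x − 21.
Step 4: lead(−3x⁴ + 23x³ − 60x² + 74x − 21) ÷ lead(D) = −3x⁴ ÷ −x² = 3x². Subtract (3x²)·D = −3x⁴ + 15x³ − 15x². Remainder: 8x³ − 45x² + 74x − 21.
Step 5: lead(8x³ − 45x² + 74x − 21) ÷ lead(D) = 8x³ ÷ −x² = −8x. Subtract (−8x)·D = 8x³ − 40x² + 40x. Remainder: −5x² + 34x − 21.
Step 6: lead(−5x² + 34x − 21) ÷ lead(D) = −5x² ÷ −x² = 5. Subtract (5)·D = −5x² + 25x − 25. Remainder: 9x + 4.

R = [9, 4], so D(x) is not a factor of P(x). no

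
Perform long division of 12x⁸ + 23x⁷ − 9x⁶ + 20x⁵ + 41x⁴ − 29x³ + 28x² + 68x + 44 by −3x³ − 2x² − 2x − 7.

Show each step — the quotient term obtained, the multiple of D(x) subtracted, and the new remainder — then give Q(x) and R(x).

Q(x) = −4x⁵ − 5x⁴ + 9x³ − 8x − 6; R(x) = 2

Step 1: lead(12x⁸ + 23x⁷ − 9x⁶ + 20x⁵ + 41x⁴ − 29x³ + 28x² + 68x + 44) ÷ lead(D) = 12x⁸ ÷ −3x³ = −4x⁵. Subtract (−4x⁵)·D = 12x⁸ + 8x⁷ + 8x⁶ + 28x⁵. Remainder: 15x⁷ − 17x⁶ − 8x⁵ + 41x⁴ − 29x³ + 28x² + 68x + 44.
Step 2: lead(15x⁷ − 17x⁶ − 8x⁵ + 41x⁴ − 29x³ + 28x² + 68x + 44) ÷ lead(D) = 15x⁷ ÷ −3x³ = −5x⁴. Subtract (−5x⁴)·D = 15x⁷ + 10x⁶ + 10x⁵ + 35x⁴. Remainder: −27x⁶ − 18x⁵ + 6x⁴ − 29x³ + 28x² + 68x + 44.
Step 3: lead(−27x⁶ − 18x⁵ + 6x⁴ − 29x³ + 28x² + 68x + 44) ÷ lead(D) = −27x⁶ ÷ −3x³ = 9x³. Subtract (9x³)·D = −27x⁶ − 18x⁵ − 18x⁴ − 63x³. Remainder: 24x⁴ + 34x³ + 28x² + 68x + 44.
Step 4: lead(24x⁴ + 34x³ + 28x² + 68x + 44) ÷ lead(D) = 24x⁴ ÷ −3x³ = −8x. Subtract (−8x)·D = 24x⁴ + 16x³ + 16x² + 56x. Remainder: 18x³ + 12x² + 12x + 44.
Step 5: lead(18x³ + 12x² + 12x + 44) ÷ lead(D) = 18x³ ÷ −3x³ = −6. Subtract (−6)·D = 18x³ + 12x² + 12x + 42. Remainder: 2.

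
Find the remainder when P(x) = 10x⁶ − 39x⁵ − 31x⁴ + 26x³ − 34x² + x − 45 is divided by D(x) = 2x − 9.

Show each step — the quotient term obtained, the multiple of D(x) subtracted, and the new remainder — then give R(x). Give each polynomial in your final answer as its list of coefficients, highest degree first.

Step 1: lead(10x⁶ − 39x⁵ − 31x⁴ + 26x³ − 34x² + x − 45) ÷ lead(D) = 10x⁶ ÷ 2x = 5x⁵. Subtract (5x⁵)·D = 10x⁶ − 45x⁵. Remainder: 6x⁵ − 31x⁴ + 26x³ − 34x² + x − 45.
Step 2: lead(6x⁵ − 31x⁴ + 26x³ − 34x² + x − 45) ÷ lead(D) = 6x⁵ ÷ 2x = 3x⁴. Subtract (3x⁴)·D = 6x⁵ − 27x⁴. Remainder: −4x⁴ + 26x³ − 34x² + x − 45.
Step 3: lead(−4x⁴ + 26x³ − 34x² + x − 45) ÷ lead(D) = −4x⁴ ÷ 2x = −2x³. Subtract (−2x³)·D = −4x⁴ + 18x³. Remainder: 8x³ − 34x² + x − 45.
Step 4: lead(8x³ − 34x² + x − 45) ÷ lead(D) = 8x³ ÷ 2x = 4x². Subtract (4x²)·D = 8x³ − 36x². Remainder: 2x² + x − 45.
Step 5: lead(2x² + x − 45) ÷ lead(D) = 2x² ÷ 2x = x. Subtract (x)·D = 2x² − 9x. Remainder: 10x − 45.
Step 6: lead(10x − 45) ÷ lead(D) = 10x ÷ 2x = 5. Subtract (5)·D = 10x − 45. Remainder: 0.

R = [0]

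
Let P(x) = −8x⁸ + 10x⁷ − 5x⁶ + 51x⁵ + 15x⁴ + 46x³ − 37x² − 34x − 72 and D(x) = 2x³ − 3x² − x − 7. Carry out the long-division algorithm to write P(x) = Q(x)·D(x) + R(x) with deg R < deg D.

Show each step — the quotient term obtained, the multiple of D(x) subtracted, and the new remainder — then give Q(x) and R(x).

Q(x) = −4x⁵ − x⁴ − 6x³ + 2x² + 4x + 9; R(x) = 8x² + 3x − 9

Step 1: lead(−8x⁸ + 10x⁷ − 5x⁶ + 51x⁵ + 15x⁴ + 46x³ − 37x² − 34x − 72) ÷ lead(D) = −8x⁸ ÷ 2x³ = −4x⁵. Subtract (−4x⁵)·D = −8x⁸ + 12x⁷ + 4x⁶ + 28x⁵. Remainder: −2x⁷ − 9x⁶ + 23x⁵ + 15x⁴ + 46x³ − 37x² − 34x − 72.
Step 2: lead(−2x⁷ − 9x⁶ + 23x⁵ + 15x⁴ + 46x³ − 37x² − 34x − 72) ÷ lead(D) = −2x⁷ ÷ 2x³ = −x⁴. Subtract (−x⁴)·D = −2x⁷ + 3x⁶ + x⁵ + 7x⁴. Remainder: −12x⁶ + 22x⁵ + 8x⁴ + 46x³ − 37x² − 34x − 72.
Step 3: lead(−12x⁶ + 22x⁵ + 8x⁴ + 46x³ − 37x² − 34x − 72) ÷ lead(D) = −12x⁶ ÷ 2x³ = −6x³. Subtract (−6x³)·D = −12x⁶ + 18x⁵ + 6x⁴ + 42x³. Remainder: 4x⁵ + 2x⁴ + 4x³ − 37x² − 34x − 72.
Step 4: lead(4x⁵ + 2x⁴ + 4x³ − 37x² − 34x − 72) ÷ lead(D) = 4x⁵ ÷ 2x³ = 2x². Subtract (2x²)·D = 4x⁵ − 6x⁴ − 2x³ − 14x². Remainder: 8x⁴ + 6x³ − 23x² − 34x − 72.
Step 5: lead(8x⁴ + 6x³ − 23x² − 34x − 72) ÷ lead(D) = 8x⁴ ÷ 2x³ = 4x. Subtract (4x)·D = 8x⁴ − 12x³ − 4x² − 28x. Remainder: 18x³ − 19x² − 6x − 72.
Step 6: lead(18x³ − 19x² − 6x − 72) ÷ lead(D) = 18x³ ÷ 2x³ = 9. Subtract (9)·D = 18x³ − 27x² − 9x − 63. Remainder: 8x² + 3x − 9.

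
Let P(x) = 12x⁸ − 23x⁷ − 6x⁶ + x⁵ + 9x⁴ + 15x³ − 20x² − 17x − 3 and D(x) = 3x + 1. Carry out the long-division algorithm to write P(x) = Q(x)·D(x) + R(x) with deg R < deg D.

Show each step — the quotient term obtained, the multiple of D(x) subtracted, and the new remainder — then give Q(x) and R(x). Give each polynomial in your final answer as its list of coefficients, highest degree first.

Q = [4, -9, 1, 0, 3, 4, -8, -3]; R = [0]

Step 1: lead(12x⁸ − 23x⁷ − 6x⁶ + x⁵ + 9x⁴ + 15x³ − 20x² − 17x − 3) ÷ lead(D) = 12x⁸ ÷ 3x = 4x⁷. Subtract (4x⁷)·D = 12x⁸ + 4x⁷. Remainder: −27x⁷ − 6x⁶ + x⁵ + 9x⁴ + 15x³ − 20x² − 17x − 3.
Step 2: lead(−27x⁷ − 6x⁶ + x⁵ + 9x⁴ + 15x³ − 20x² − 17x − 3) ÷ lead(D) = −27x⁷ ÷ 3x = −9x⁶. Subtract (−9x⁶)·D = −27x⁷ − 9x⁶. Remainder: 3x⁶ + x⁵ + 9x⁴ + 15x³ − 20x² − 17x − 3.
Step 3: lead(3x⁶ + x⁵ + 9x⁴ + 15x³ − 20x² − 17x − 3) ÷ lead(D) = 3x⁶ ÷ 3x = x⁵. Subtract (x⁵)·D = 3x⁶ + x⁵. Remainder: 9x⁴ + 15x³ − 20x² − 17x − 3.
Step 4: lead(9x⁴ + 15x³ − 20x² − 17x − 3) ÷ lead(D) = 9x⁴ ÷ 3x = 3x³. Subtract (3x³)·D = 9x⁴ + 3x³. Remainder: 12x³ − 20x² − 17x − 3.
Step 5: lead(12x³ − 20x² − 17x − 3) ÷ lead(D) = 12x³ ÷ 3x = 4x². Subtract (4x²)·D = 12x³ + 4x². Remainder: −24x² − 17x − 3.
Step 6: lead(−24x² − 17x − 3) ÷ lead(D) = −24x² ÷ 3x = −8x. Subtract (−8x)·D = −24x² − 8x. Remainder: −9x − 3.
Step 7: lead(−9x − 3) ÷ lead(D) = −9x ÷ 3x = −3. Subtract (−3)·D = −9x − 3. Remainder: 0.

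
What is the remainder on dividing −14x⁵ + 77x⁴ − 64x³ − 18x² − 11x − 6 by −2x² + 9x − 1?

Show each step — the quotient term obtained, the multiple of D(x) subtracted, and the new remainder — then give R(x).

R(x) = −5x − 7

Step 1: lead(−14x⁵ + 77x⁴ − 64x³ − 18x² − 11x − 6) ÷ lead(D) = −14x⁵ ÷ −2x² = 7x³. Subtract (7x³)·D = −14x⁵ + 63x⁴ − 7x³. Remainder: 14x⁴ − 57x³ − 18x² − 11x − 6.
Step 2: lead(14x⁴ − 57x³ − 18x² − 11x − 6) ÷ lead(D) = 14x⁴ ÷ −2x² = −7x². Subtract (−7x²)·D = 14x⁴ − 63x³ + 7x². Remainder: 6x³ − 25x² − 11x − 6.
Step 3: lead(6x³ − 25x² − 11x − 6) ÷ lead(D) = 6x³ ÷ −2x² = −3x. Subtract (−3x)·D = 6x³ − 27x² + 3x. Remainder: 2x² − 14x − 6.
Step 4: lead(2x² − 14x − 6) ÷ lead(D) = 2x² ÷ −2x² = −1. Subtract (−1)·D = 2x² − 9x + 1. Remainder: −5x − 7.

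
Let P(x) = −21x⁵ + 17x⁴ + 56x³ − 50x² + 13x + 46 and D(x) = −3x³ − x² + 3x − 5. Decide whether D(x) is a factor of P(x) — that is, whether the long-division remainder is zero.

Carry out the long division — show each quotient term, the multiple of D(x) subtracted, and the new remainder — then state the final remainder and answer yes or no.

R(x) = 1, so D(x) is not a factor of P(x). no

Step 1: lead(−21x⁵ + 17x⁴ + 56x³ − 50x² + 13x + 46) ÷ lead(D) = −21x⁵ ÷ −3x³ = 7x². Subtract (7x²)·D = −21x⁵ − 7x⁴ + 21x³ − 35x². Remainder: 24x⁴ + 35x³ − 15x² + 13x + 46.
Step 2: lead(24x⁴ + 35x³ − 15x² + 13x + 46) ÷ lead(D) = 24x⁴ ÷ −3x³ = −8x. Subtract (−8x)·D = 24x⁴ + 8x³ − 24x² + 40x. Remainder: 27x³ + 9x² − 27x + 46.
Step 3: lead(27x³ + 9x² − 27x + 46) ÷ lead(D) = 27x³ ÷ −3x³ = −9. Subtract (−9)·D = 27x³ + 9x² − 27x + 45. Remainder: 1.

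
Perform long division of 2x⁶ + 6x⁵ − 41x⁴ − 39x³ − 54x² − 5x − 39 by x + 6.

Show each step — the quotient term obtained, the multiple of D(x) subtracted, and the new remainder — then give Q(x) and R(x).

Q(x) = 2x⁵ − 6x⁴ − 5x³ − 9x² − 5; R(x) = −9

Step 1: lead(2x⁶ + 6x⁵ − 41x⁴ − 39x³ − 54x² − 5x − 39) ÷ lead(D) = 2x⁶ ÷ x = 2x⁵. Subtract (2x⁵)·D = 2x⁶ + 12x⁵. Remainder: −6x⁵ − 41x⁴ − 39x³ − 54x² − 5x − 39.
Step 2: lead(−6x⁵ − 41x⁴ − 39x³ − 54x² − 5x − 39) ÷ lead(D) = −6x⁵ ÷ x = −6x⁴. Subtract (−6x⁴)·D = −6x⁵ − 36x⁴. Remainder: −5x⁴ − 39x³ − 54x² − 5x − 39.
Step 3: lead(−5x⁴ − 39x³ − 54x² − 5x − 39) ÷ lead(D) = −5x⁴ ÷ x = −5x³. Subtract (−5x³)·D = −5x⁴ − 30x³. Remainder: −9x³ − 54x² − 5x − 39.
Step 4: lead(−9x³ − 54x² − 5x − 39) ÷ lead(D) = −9x³ ÷ x = −9x². Subtract (−9x²)·D = −9x³ − 54x². Remainder: −5x − 39.
Step 5: lead(−5x − 39) ÷ lead(D) = −5x ÷ x = −5. Subtract (−5)·D = −5x − 30. Remainder: −9.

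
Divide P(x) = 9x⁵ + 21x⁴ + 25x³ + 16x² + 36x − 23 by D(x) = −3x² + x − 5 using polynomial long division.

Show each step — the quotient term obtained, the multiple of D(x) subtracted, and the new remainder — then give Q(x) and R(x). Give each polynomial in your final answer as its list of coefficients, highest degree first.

Q = [-3, -8, -6, 6]; R = [7]

Step 1: lead(9x⁵ + 21x⁴ + 25x³ + 16x² + 36x − 23) ÷ lead(D) = 9x⁵ ÷ −3x² = −3x³. Subtract (−3x³)·D = 9x⁵ − 3x⁴ + 15x³. Remainder: 24x⁴ + 10x³ + 16x² + 36x − 23.
Step 2: lead(24x⁴ + 10x³ + 16x² + 36x − 23) ÷ lead(D) = 24x⁴ ÷ −3x² = −8x². Subtract (−8x²)·D = 24x⁴ − 8x³ + 40x². Remainder: 18x³ − 24x² + 36x − 23.
Step 3: lead(18x³ − 24x² + 36x − 23) ÷ lead(D) = 18x³ ÷ −3x² = −6x. Subtract (−6x)·D = 18x³ − 6x² + 30x. Remainder: −18x² + 6x − 23.
Step 4: lead(−18x² + 6x − 23) ÷ lead(D) = −18x² ÷ −3x² = 6. Subtract (6)·D = −18x² + 6x − 30. Remainder: 7.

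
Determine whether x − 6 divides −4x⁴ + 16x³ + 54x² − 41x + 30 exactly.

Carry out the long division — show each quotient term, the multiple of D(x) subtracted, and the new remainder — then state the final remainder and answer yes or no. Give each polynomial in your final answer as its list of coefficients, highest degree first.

Step 1: lead(−4x⁴ + 16x³ + 54x² − 41x + 30) ÷ lead(D) = −4x⁴ ÷ x = −4x³. Subtract (−4x³)·D = −4x⁴ + 24x³. Remainder: −8x³ + 54x² − 41x + 30.
Step 2: lead(−8x³ + 54x² − 41x + 30) ÷ lead(D) = −8x³ ÷ x = −8x². Subtract (−8x²)·D = −8x³ + 48x². Remainder: 6x² − 41x + 30.
Step 3: lead(6x² − 41x + 30) ÷ lead(D) = 6x² ÷ x = 6x. Subtract (6x)·D = 6x² − 36x. Remainder: −5x + 30.
Step 4: lead(−5x + 30) ÷ lead(D) = −5x ÷ x = −5. Subtract (−5)·D = −5x + 30. Remainder: 0.

R = [0], so D(x) is a factor of P(x). yes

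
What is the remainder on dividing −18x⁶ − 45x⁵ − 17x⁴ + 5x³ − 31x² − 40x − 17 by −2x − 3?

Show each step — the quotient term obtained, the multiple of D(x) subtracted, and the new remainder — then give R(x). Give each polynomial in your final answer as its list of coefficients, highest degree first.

R = [7]

Step 1: lead(−18x⁶ − 45x⁵ − 17x⁴ + 5x³ − 31x² − 40x − 17) ÷ lead(D) = −18x⁶ ÷ −2x = 9x⁵. Subtract (9x⁵)·D = −18x⁶ − 27x⁵. Remainder: −18x⁵ − 17x⁴ + 5x³ − 31x² − 40x − 17.
Step 2: lead(−18x⁵ − 17x⁴ + 5x³ − 31x² − 40x − 17) ÷ lead(D) = −18x⁵ ÷ −2x = 9x⁴. Subtract (9x⁴)·D = −18x⁵ − 27x⁴. Remainder: 10x⁴ + 5x³ − 31x² − 40x − 17.
Step 3: lead(10x⁴ + 5x³ − 31x² − 40x − 17) ÷ lead(D) = 10x⁴ ÷ −2x = −5x³. Subtract (−5x³)·D = 10x⁴ + 15x³. Remainder: −10x³ − 31x² − 40x − 17.
Step 4: lead(−10x³ − 31x² − 40x − 17) ÷ lead(D) = −10x³ ÷ −2x = 5x². Subtract (5x²)·D = −10x³ − 15x². Remainder: −16x² − 40x − 17.
Step 5: lead(−16x² − 40x − 17) ÷ lead(D) = −16x² ÷ −2x = 8x. Subtract (8x)·D = −16x² − 24x. Remainder: −16x − 17.
Step 6: lead(−16x − 17) ÷ lead(D) = −16x ÷ −2x = 8. Subtract (8)·D = −16x − 24. Remainder: 7.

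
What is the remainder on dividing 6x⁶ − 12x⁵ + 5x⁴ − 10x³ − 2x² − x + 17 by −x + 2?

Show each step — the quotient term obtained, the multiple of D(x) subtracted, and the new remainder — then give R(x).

Step 1: lead(6x⁶ − 12x⁵ + 5x⁴ − 10x³ − 2x² − x + 17) ÷ lead(D) = 6x⁶ ÷ −x = −6x⁵. Subtract (−6x⁵)·D = 6x⁶ − 12x⁵. Remainder: 5x⁴ − 10x³ − 2x² − x + 17.
Step 2: lead(5x⁴ − 10x³ − 2x² − x + 17) ÷ lead(D) = 5x⁴ ÷ −x = −5x³. Subtract (−5x³)·D = 5x⁴ − 10x³. Remainder: −2x² − x + 17.
Step 3: lead(−2x² − x + 17) ÷ lead(D) = −2x² ÷ −x = 2x. Subtract (2x)·D = −2x² + 4x. Remainder: −5x + 17.
Step 4: lead(−5x + 17) ÷ lead(D) = −5x ÷ −x = 5. Subtract (5)·D = −5x + 10. Remainder: 7.

R(x) = 7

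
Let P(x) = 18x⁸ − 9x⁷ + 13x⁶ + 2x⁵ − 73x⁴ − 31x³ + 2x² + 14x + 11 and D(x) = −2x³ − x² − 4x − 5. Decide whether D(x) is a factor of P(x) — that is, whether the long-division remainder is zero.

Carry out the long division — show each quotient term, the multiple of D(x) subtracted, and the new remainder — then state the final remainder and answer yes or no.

Step 1: lead(18x⁸ − 9x⁷ + 13x⁶ + 2x⁵ − 73x⁴ − 31x³ + 2x² + 14x + 11) ÷ lead(D) = 18x⁸ ÷ −2x³ = −9x⁵. Subtract (−9x⁵)·D = 18x⁸ + 9x⁷ + 36x⁶ + 45x⁵. Remainder: −18x⁷ − 23x⁶ − 43x⁵ − 73x⁴ − 31x³ + 2x² + 14x + 11.
Step 2: lead(−18x⁷ − 23x⁶ − 43x⁵ − 73x⁴ − 31x³ + 2x² + 14x + 11) ÷ lead(D) = −18x⁷ ÷ −2x³ = 9x⁴. Subtract (9x⁴)·D = −18x⁷ − 9x⁶ − 36x⁵ − 45x⁴. Remainder: −14x⁶ − 7x⁵ − 28x⁴ − 31x³ + 2x² + 14x + 11.
Step 3: lead(−14x⁶ − 7x⁵ − 28x⁴ − 31x³ + 2x² + 14x + 11) ÷ lead(D) = −14x⁶ ÷ −2x³ = 7x³. Subtract (7x³)·D = −14x⁶ − 7x⁵ − 28x⁴ − 35x³. Remainder: 4x³ + 2x² + 14x + 11.
Step 4: lead(4x³ + 2x² + 14x + 11) ÷ lead(D) = 4x³ ÷ −2x³ = −2. Subtract (−2)·D = 4x³ + 2x² + 8x + 10. Remainder: 6x + 1.

R(x) = 6x + 1, so D(x) is not a factor of P(x). no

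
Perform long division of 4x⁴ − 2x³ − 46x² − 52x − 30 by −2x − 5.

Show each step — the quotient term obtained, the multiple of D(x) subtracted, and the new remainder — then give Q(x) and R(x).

Step 1: lead(4x⁴ − 2x³ − 46x² − 52x − 30) ÷ lead(D) = 4x⁴ ÷ −2x = −2x³. Subtract (−2x³)·D = 4x⁴ + 10x³. Remainder: −12x³ − 46x² − 52x − 30.
Step 2: lead(−12x³ − 46x² − 52x − 30) ÷ lead(D) = −12x³ ÷ −2x = 6x². Subtract (6x²)·D = −12x³ − 30x². Remainder: −16x² − 52x − 30.
Step 3: lead(−16x² − 52x − 30) ÷ lead(D) = −16x² ÷ −2x = 8x. Subtract (8x)·D = −16x² − 40x. Remainder: −12x − 30.
Step 4: lead(−12x − 30) ÷ lead(D) = −12x ÷ −2x = 6. Subtract (6)·D = −12x − 30. Remainder: 0.

Q(x) = −2x³ + 6x² + 8x + 6; R(x) = 0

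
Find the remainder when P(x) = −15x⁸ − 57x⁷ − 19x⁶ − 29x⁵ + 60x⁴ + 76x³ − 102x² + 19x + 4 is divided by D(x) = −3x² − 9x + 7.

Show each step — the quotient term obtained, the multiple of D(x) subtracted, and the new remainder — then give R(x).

Step 1: lead(−15x⁸ − 57x⁷ − 19x⁶ − 29x⁵ + 60x⁴ + 76x³ − 102x² + 19x + 4) ÷ lead(D) = −15x⁸ ÷ −3x² = 5x⁶. Subtract (5x⁶)·D = −15x⁸ − 45x⁷ + 35x⁶. Remainder: −12x⁷ − 54x⁶ − 29x⁵ + 60x⁴ + 76x³ − 102x² + 19x + 4.
Step 2: lead(−12x⁷ − 54x⁶ − 29x⁵ + 60x⁴ + 76x³ − 102x² + 19x + 4) ÷ lead(D) = −12x⁷ ÷ −3x² = 4x⁵. Subtract (4x⁵)·D = −12x⁷ − 36x⁶ + 28x⁵. Remainder: −18x⁶ − 57x⁵ + 60x⁴ + 76x³ − 102x² + 19x + 4.
Step 3: lead(−18x⁶ − 57x⁵ + 60x⁴ + 76x³ − 102x² + 19x + 4) ÷ lead(D) = −18x⁶ ÷ −3x² = 6x⁴. Subtract (6x⁴)·D = −18x⁶ − 54x⁵ + 42x⁴. Remainder: −3x⁵ + 18x⁴ + 76x³ − 102x² + 19x + 4.
Step 4: lead(−3x⁵ + 18x⁴ + 76x³ − 102x² + 19x + 4) ÷ lead(D) = −3x⁵ ÷ −3x² = x³. Subtract (x³)·D = −3x⁵ − 9x⁴ + 7x³. Remainder: 27x⁴ + 69x³ − 102x² + 19x + 4.
Step 5: lead(27x⁴ + 69x³ − 102x² + 19x + 4) ÷ lead(D) = 27x⁴ ÷ −3x² = −9x². Subtract (−9x²)·D = 27x⁴ + 81x³ − 63x². Remainder: −12x³ − 39x² + 19x + 4.
Step 6: lead(−12x³ − 39x² + 19x + 4) ÷ lead(D) = −12x³ ÷ −3x² = 4x. Subtract (4x)·D = −12x³ − 36x² + 28x. Remainder: −3x² − 9x + 4.
Step 7: lead(−3x² − 9x + 4) ÷ lead(D) = −3x² ÷ −3x² = 1. Subtract (1)·D = −3x² − 9x + 7. Remainder: −3.

R(x) = −3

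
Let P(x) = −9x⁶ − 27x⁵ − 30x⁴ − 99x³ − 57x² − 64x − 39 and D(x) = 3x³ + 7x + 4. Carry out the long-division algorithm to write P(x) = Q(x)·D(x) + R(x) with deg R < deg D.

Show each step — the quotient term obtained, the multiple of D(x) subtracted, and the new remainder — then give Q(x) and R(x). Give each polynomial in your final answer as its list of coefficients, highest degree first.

Step 1: lead(−9x⁶ − 27x⁵ − 30x⁴ − 99x³ − 57x² − 64x − 39) ÷ lead(D) = −9x⁶ ÷ 3x³ = −3x³. Subtract (−3x³)·D = −9x⁶ − 21x⁴ − 12x³. Remainder: −27x⁵ − 9x⁴ − 87x³ − 57x² − 64x − 39.
Step 2: lead(−27x⁵ − 9x⁴ − 87x³ − 57x² − 64x − 39) ÷ lead(D) = −27x⁵ ÷ 3x³ = −9x². Subtract (−9x²)·D = −27x⁵ − 63x³ − 36x². Remainder: −9x⁴ − 24x³ − 21x² − 64x − 39.
Step 3: lead(−9x⁴ − 24x³ − 21x² − 64x − 39) ÷ lead(D) = −9x⁴ ÷ 3x³ = −3x. Subtract (−3x)·D = −9x⁴ − 21x² − 12x. Remainder: −24x³ − 52x − 39.
Step 4: lead(−24x³ − 52x − 39) ÷ lead(D) = −24x³ ÷ 3x³ = −8. Subtract (−8)·D = −24x³ − 56x − 32. Remainder: 4x − 7.

Q = [-3, -9, -3, -8]; R = [4, -7]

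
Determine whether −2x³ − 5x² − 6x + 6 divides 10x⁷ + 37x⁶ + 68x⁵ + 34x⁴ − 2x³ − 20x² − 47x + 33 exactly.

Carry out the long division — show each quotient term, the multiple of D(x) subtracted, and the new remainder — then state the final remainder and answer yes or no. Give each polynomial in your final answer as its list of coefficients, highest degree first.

R = [5, 7, 3], so D(x) is not a factor of P(x). no

Step 1: lead(10x⁷ + 37x⁶ + 68x⁵ + 34x⁴ − 2x³ − 20x² − 47x + 33) ÷ lead(D) = 10x⁷ ÷ −2x³ = −5x⁴. Subtract (−5x⁴)·D = 10x⁷ + 25x⁶ + 30x⁵ − 30x⁴. Remainder: 12x⁶ + 38x⁵ + 64x⁴ − 2x³ − 20x² − 47x + 33.
Step 2: lead(12x⁶ + 38x⁵ + 64x⁴ − 2x³ − 20x² − 47x + 33) ÷ lead(D) = 12x⁶ ÷ −2x³ = −6x³. Subtract (−6x³)·D = 12x⁶ + 30x⁵ + 36x⁴ − 36x³. Remainder: 8x⁵ + 28x⁴ + 34x³ − 20x² − 47x + 33.
Step 3: lead(8x⁵ + 28x⁴ + 34x³ − 20x² − 47x + 33) ÷ lead(D) = 8x⁵ ÷ −2x³ = −4x². Subtract (−4x²)·D = 8x⁵ + 20x⁴ + 24x³ − 24x². Remainder: 8x⁴ + 10x³ + 4x² − 47x + 33.
Step 4: lead(8x⁴ + 10x³ + 4x² − 47x + 33) ÷ lead(D) = 8x⁴ ÷ −2x³ = −4x. Subtract (−4x)·D = 8x⁴ + 20x³ + 24x² − 24x. Remainder: −10x³ − 20x² − 23x + 33.
Step 5: lead(−10x³ − 20x² − 23x + 33) ÷ lead(D) = −10x³ ÷ −2x³ = 5. Subtract (5)·D = −10x³ − 25x² − 30x + 30. Remainder: 5x² + 7x + 3.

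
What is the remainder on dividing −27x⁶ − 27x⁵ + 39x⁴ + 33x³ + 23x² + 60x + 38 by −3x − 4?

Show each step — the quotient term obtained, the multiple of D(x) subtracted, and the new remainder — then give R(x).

Step 1: lead(−27x⁶ − 27x⁵ + 39x⁴ + 33x³ + 23x² + 60x + 38) ÷ lead(D) = −27x⁶ ÷ −3x = 9x⁵. Subtract (9x⁵)·D = −27x⁶ − 36x⁵. Remainder: 9x⁵ + 39x⁴ + 33x³ + 23x² + 60x + 38.
Step 2: lead(9x⁵ + 39x⁴ + 33x³ + 23x² + 60x + 38) ÷ lead(D) = 9x⁵ ÷ −3x = −3x⁴. Subtract (−3x⁴)·D = 9x⁵ + 12x⁴. Remainder: 27x⁴ + 33x³ + 23x² + 60x + 38.
Step 3: lead(27x⁴ + 33x³ + 23x² + 60x + 38) ÷ lead(D) = 27x⁴ ÷ −3x = −9x³. Subtract (−9x³)·D = 27x⁴ + 36x³. Remainder: −3x³ + 23x² + 60x + 38.
Step 4: lead(−3x³ + 23x² + 60x + 38) ÷ lead(D) = −3x³ ÷ −3x = x². Subtract (x²)·D = −3x³ − 4x². Remainder: 27x² + 60x + 38.
Step 5: lead(27x² + 60x + 38) ÷ lead(D) = 27x² ÷ −3x = −9x. Subtract (−9x)·D = 27x² + 36x. Remainder: 24x + 38.
Step 6: lead(24x + 38) ÷ lead(D) = 24x ÷ −3x = −8. Subtract (−8)·D = 24x + 32. Remainder: 6.

R(x) = 6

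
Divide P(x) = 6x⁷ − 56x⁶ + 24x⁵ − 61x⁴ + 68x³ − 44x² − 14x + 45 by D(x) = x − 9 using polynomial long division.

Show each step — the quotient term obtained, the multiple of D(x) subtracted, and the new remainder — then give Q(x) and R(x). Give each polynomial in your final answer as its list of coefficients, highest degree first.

Step 1: lead(6x⁷ − 56x⁶ + 24x⁵ − 61x⁴ + 68x³ − 44x² − 14x + 45) ÷ lead(D) = 6x⁷ ÷ x = 6x⁶. Subtract (6x⁶)·D = 6x⁷ − 54x⁶. Remainder: −2x⁶ + 24x⁵ − 61x⁴ + 68x³ − 44x² − 14x + 45.
Step 2: lead(−2x⁶ + 24x⁵ − 61x⁴ + 68x³ − 44x² − 14x + 45) ÷ lead(D) = −2x⁶ ÷ x = −2x⁵. Subtract (−2x⁵)·D = −2x⁶ + 18x⁵. Remainder: 6x⁵ − 61x⁴ + 68x³ − 44x² − 14x + 45.
Step 3: lead(6x⁵ − 61x⁴ + 68x³ − 44x² − 14x + 45) ÷ lead(D) = 6x⁵ ÷ x = 6x⁴. Subtract (6x⁴)·D = 6x⁵ − 54x⁴. Remainder: −7x⁴ + 68x³ − 44x² − 14x + 45.
Step 4: lead(−7x⁴ + 68x³ − 44x² − 14x + 45) ÷ lead(D) = −7x⁴ ÷ x = −7x³. Subtract (−7x³)·D = −7x⁴ + 63x³. Remainder: 5x³ − 44x² − 14x + 45.
Step 5: lead(5x³ − 44x² − 14x + 45) ÷ lead(D) = 5x³ ÷ x = 5x². Subtract (5x²)·D = 5x³ − 45x². Remainder: x² − 14x + 45.
Step 6: lead(x² − 14x + 45) ÷ lead(D) = x² ÷ x = x. Subtract (x)·D = x² − 9x. Remainder: −5x + 45.
Step 7: lead(−5x + 45) ÷ lead(D) = −5x ÷ x = −5. Subtract (−5)·D = −5x + 45. Remainder: 0.

Q = [6, -2, 6, -7, 5, 1, -5]; R = [0]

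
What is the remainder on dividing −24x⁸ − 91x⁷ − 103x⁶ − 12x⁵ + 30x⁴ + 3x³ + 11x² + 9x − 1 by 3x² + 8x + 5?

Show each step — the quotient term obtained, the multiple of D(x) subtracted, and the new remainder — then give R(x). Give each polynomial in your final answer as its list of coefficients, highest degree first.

Step 1: lead(−24x⁸ − 91x⁷ − 103x⁶ − 12x⁵ + 30x⁴ + 3x³ + 11x² + 9x − 1) ÷ lead(D) = −24x⁸ ÷ 3x² = −8x⁶. Subtract (−8x⁶)·D = −24x⁸ − 64x⁷ − 40x⁶. Remainder: −27x⁷ − 63x⁶ − 12x⁵ + 30x⁴ + 3x³ + 11x² + 9x − 1.
Step 2: lead(−27x⁷ − 63x⁶ − 12x⁵ + 30x⁴ + 3x³ + 11x² + 9x − 1) ÷ lead(D) = −27x⁷ ÷ 3x² = −9x⁵. Subtract (−9x⁵)·D = −27x⁷ − 72x⁶ − 45x⁵. Remainder: 9x⁶ + 33x⁵ + 30x⁴ + 3x³ + 11x² + 9x − 1.
Step 3: lead(9x⁶ + 33x⁵ + 30x⁴ + 3x³ + 11x² + 9x − 1) ÷ lead(D) = 9x⁶ ÷ 3x² = 3x⁴. Subtract (3x⁴)·D = 9x⁶ + 24x⁵ + 15x⁴. Remainder: 9x⁵ + 15x⁴ + 3x³ + 11x² + 9x − 1.
Step 4: lead(9x⁵ + 15x⁴ + 3x³ + 11x² + 9x − 1) ÷ lead(D) = 9x⁵ ÷ 3x² = 3x³. Subtract (3x³)·D = 9x⁵ + 24x⁴ + 15x³. Remainder: −9x⁴ − 12x³ + 11x² + 9x − 1.
Step 5: lead(−9x⁴ − 12x³ + 11x² + 9x − 1) ÷ lead(D) = −9x⁴ ÷ 3x² = −3x². Subtract (−3x²)·D = −9x⁴ − 24x³ − 15x². Remainder: 12x³ + 26x² + 9x − 1.
Step 6: lead(12x³ + 26x² + 9x − 1) ÷ lead(D) = 12x³ ÷ 3x² = 4x. Subtract (4x)·D = 12x³ + 32x² + 20x. Remainder: −6x² − 11x − 1.
Step 7: lead(−6x² − 11x − 1) ÷ lead(D) = −6x² ÷ 3x² = −2. Subtract (−2)·D = −6x² − 16x − 10. Remainder: 5x + 9.

R = [5, 9]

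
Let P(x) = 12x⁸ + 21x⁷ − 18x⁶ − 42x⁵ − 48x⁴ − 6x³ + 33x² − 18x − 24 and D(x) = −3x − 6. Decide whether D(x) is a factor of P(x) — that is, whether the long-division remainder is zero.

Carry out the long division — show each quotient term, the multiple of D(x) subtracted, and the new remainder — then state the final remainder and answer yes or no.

R(x) = 0, so D(x) is a factor of P(x). yes

Step 1: lead(12x⁸ + 21x⁷ − 18x⁶ − 42x⁵ − 48x⁴ − 6x³ + 33x² − 18x − 24) ÷ lead(D) = 12x⁸ ÷ −3x = −4x⁷. Subtract (−4x⁷)·D = 12x⁸ + 24x⁷. Remainder: −3x⁷ − 18x⁶ − 42x⁵ − 48x⁴ − 6x³ + 33x² − 18x − 24.
Step 2: lead(−3x⁷ − 18x⁶ − 42x⁵ − 48x⁴ − 6x³ + 33x² − 18x − 24) ÷ lead(D) = −3x⁷ ÷ −3x = x⁶. Subtract (x⁶)·D = −3x⁷ − 6x⁶. Remainder: −12x⁶ − 42x⁵ − 48x⁴ − 6x³ + 33x² − 18x − 24.
Step 3: lead(−12x⁶ − 42x⁵ − 48x⁴ − 6x³ + 33x² − 18x − 24) ÷ lead(D) = −12x⁶ ÷ −3x = 4x⁵. Subtract (4x⁵)·D = −12x⁶ − 24x⁵. Remainder: −18x⁵ − 48x⁴ − 6x³ + 33x² − 18x − 24.
Step 4: lead(−18x⁵ − 48x⁴ − 6x³ + 33x² − 18x − 24) ÷ lead(D) = −18x⁵ ÷ −3x = 6x⁴. Subtract (6x⁴)·D = −18x⁵ − 36x⁴. Remainder: −12x⁴ − 6x³ + 33x² − 18x − 24.
Step 5: lead(−12x⁴ − 6x³ + 33x² − 18x − 24) ÷ lead(D) = −12x⁴ ÷ −3x = 4x³. Subtract (4x³)·D = −12x⁴ − 24x³. Remainder: 18x³ + 33x² − 18x − 24.
Step 6: lead(18x³ + 33x² − 18x − 24) ÷ lead(D) = 18x³ ÷ −3x = −6x². Subtract (−6x²)·D = 18x³ + 36x². Remainder: −3x² − 18x − 24.
Step 7: lead(−3x² − 18x − 24) ÷ lead(D) = −3x² ÷ −3x = x. Subtract (x)·D = −3x² − 6x. Remainder: −12x − 24.
Step 8: lead(−12x − 24) ÷ lead(D) = −12x ÷ −3x = 4. Subtract (4)·D = −12x − 24. Remainder: 0.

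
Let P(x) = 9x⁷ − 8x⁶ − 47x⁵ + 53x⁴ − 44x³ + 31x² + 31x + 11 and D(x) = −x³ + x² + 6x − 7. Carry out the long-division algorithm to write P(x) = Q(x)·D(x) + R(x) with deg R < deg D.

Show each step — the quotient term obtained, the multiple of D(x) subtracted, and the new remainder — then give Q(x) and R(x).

Q(x) = −9x⁴ − x³ − 8x² − 4x − 1; R(x) = 9x + 4

Step 1: lead(9x⁷ − 8x⁶ − 47x⁵ + 53x⁴ − 44x³ + 31x² + 31x + 11) ÷ lead(D) = 9x⁷ ÷ −x³ = −9x⁴. Subtract (−9x⁴)·D = 9x⁷ − 9x⁶ − 54x⁵ + 63x⁴. Remainder: x⁶ + 7x⁵ − 10x⁴ − 44x³ + 31x² + 31x + 11.
Step 2: lead(x⁶ + 7x⁵ − 10x⁴ − 44x³ + 31x² + 31x + 11) ÷ lead(D) = x⁶ ÷ −x³ = −x³. Subtract (−x³)·D = x⁶ − x⁵ − 6x⁴ + 7x³. Remainder: 8x⁵ − 4x⁴ − 51x³ + 31x² + 31x + 11.
Step 3: lead(8x⁵ − 4x⁴ − 51x³ + 31x² + 31x + 11) ÷ lead(D) = 8x⁵ ÷ −x³ = −8x². Subtract (−8x²)·D = 8x⁵ − 8x⁴ − 48x³ + 56x². Remainder: 4x⁴ − 3x³ − 25x² + 31x + 11.
Step 4: lead(4x⁴ − 3x³ − 25x² + 31x + 11) ÷ lead(D) = 4x⁴ ÷ −x³ = −4x. Subtract (−4x)·D = 4x⁴ − 4x³ − 24x² + 28x. Remainder: x³ − x² + 3x + 11.
Step 5: lead(x³ − x² + 3x + 11) ÷ lead(D) = x³ ÷ −x³ = −1. Subtract (−1)·D = x³ − x² − 6x + 7. Remainder: 9x + 4.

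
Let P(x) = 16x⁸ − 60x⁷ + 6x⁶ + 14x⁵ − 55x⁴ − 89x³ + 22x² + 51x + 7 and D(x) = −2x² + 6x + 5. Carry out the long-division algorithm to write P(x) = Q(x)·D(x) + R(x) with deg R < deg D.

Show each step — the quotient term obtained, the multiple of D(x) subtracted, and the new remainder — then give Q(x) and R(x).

Step 1: lead(16x⁸ − 60x⁷ + 6x⁶ + 14x⁵ − 55x⁴ − 89x³ + 22x² + 51x + 7) ÷ lead(D) = 16x⁸ ÷ −2x² = −8x⁶. Subtract (−8x⁶)·D = 16x⁸ − 48x⁷ − 40x⁶. Remainder: −12x⁷ + 46x⁶ + 14x⁵ − 55x⁴ − 89x³ + 22x² + 51x + 7.
Step 2: lead(−12x⁷ + 46x⁶ + 14x⁵ − 55x⁴ − 89x³ + 22x² + 51x + 7) ÷ lead(D) = −12x⁷ ÷ −2x² = 6x⁵. Subtract (6x⁵)·D = −12x⁷ + 36x⁶ + 30x⁵. Remainder: 10x⁶ − 16x⁵ − 55x⁴ − 89x³ + 22x² + 51x + 7.
Step 3: lead(10x⁶ − 16x⁵ − 55x⁴ − 89x³ + 22x² + 51x + 7) ÷ lead(D) = 10x⁶ ÷ −2x² = −5x⁴. Subtract (−5x⁴)·D = 10x⁶ − 30x⁵ − 25x⁴. Remainder: 14x⁵ − 30x⁴ − 89x³ + 22x² + 51x + 7.
Step 4: lead(14x⁵ − 30x⁴ − 89x³ + 22x² + 51x + 7) ÷ lead(D) = 14x⁵ ÷ −2x² = −7x³. Subtract (−7x³)·D = 14x⁵ − 42x⁴ − 35x³. Remainder: 12x⁴ − 54x³ + 22x² + 51x + 7.
Step 5: lead(12x⁴ − 54x³ + 22x² + 51x + 7) ÷ lead(D) = 12x⁴ ÷ −2x² = −6x². Subtract (−6x²)·D = 12x⁴ − 36x³ − 30x². Remainder: −18x³ + 52x² + 51x + 7.
Step 6: lead(−18x³ + 52x² + 51x + 7) ÷ lead(D) = −18x³ ÷ −2x² = 9x. Subtract (9x)·D = −18x³ + 54x² + 45x. Remainder: −2x² + 6x + 7.
Step 7: lead(−2x² + 6x + 7) ÷ lead(D) = −2x² ÷ −2x² = 1. Subtract (1)·D = −2x² + 6x + 5. Remainder: 2.

Q(x) = −8x⁶ + 6x⁵ − 5x⁴ − 7x³ − 6x² + 9x + 1; R(x) = 2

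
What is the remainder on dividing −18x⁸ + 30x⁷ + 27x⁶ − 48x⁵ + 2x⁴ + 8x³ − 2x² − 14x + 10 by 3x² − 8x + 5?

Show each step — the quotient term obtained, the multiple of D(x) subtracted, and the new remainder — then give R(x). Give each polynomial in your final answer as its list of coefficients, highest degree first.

R = [-5]

Step 1: lead(−18x⁸ + 30x⁷ + 27x⁶ − 48x⁵ + 2x⁴ + 8x³ − 2x² − 14x + 10) ÷ lead(D) = −18x⁸ ÷ 3x² = −6x⁶. Subtract (−6x⁶)·D = −18x⁸ + 48x⁷ − 30x⁶. Remainder: −18x⁷ + 57x⁶ − 48x⁵ + 2x⁴ + 8x³ − 2x² − 14x + 10.
Step 2: lead(−18x⁷ + 57x⁶ − 48x⁵ + 2x⁴ + 8x³ − 2x² − 14x + 10) ÷ lead(D) = −18x⁷ ÷ 3x² = −6x⁵. Subtract (−6x⁵)·D = −18x⁷ + 48x⁶ − 30x⁵. Remainder: 9x⁶ − 18x⁵ + 2x⁴ + 8x³ − 2x² − 14x + 10.
Step 3: lead(9x⁶ − 18x⁵ + 2x⁴ + 8x³ − 2x² − 14x + 10) ÷ lead(D) = 9x⁶ ÷ 3x² = 3x⁴. Subtract (3x⁴)·D = 9x⁶ − 24x⁵ + 15x⁴. Remainder: 6x⁵ − 13x⁴ + 8x³ − 2x² − 14x + 10.
Step 4: lead(6x⁵ − 13x⁴ + 8x³ − 2x² − 14x + 10) ÷ lead(D) = 6x⁵ ÷ 3x² = 2x³. Subtract (2x³)·D = 6x⁵ − 16x⁴ + 10x³. Remainder: 3x⁴ − 2x³ − 2x² − 14x + 10.
Step 5: lead(3x⁴ − 2x³ − 2x² − 14x + 10) ÷ lead(D) = 3x⁴ ÷ 3x² = x². Subtract (x²)·D = 3x⁴ − 8x³ + 5x². Remainder: 6x³ − 7x² − 14x + 10.
Step 6: lead(6x³ − 7x² − 14x + 10) ÷ lead(D) = 6x³ ÷ 3x² = 2x. Subtract (2x)·D = 6x³ − 16x² + 10x. Remainder: 9x² − 24x + 10.
Step 7: lead(9x² − 24x + 10) ÷ lead(D) = 9x² ÷ 3x² = 3. Subtract (3)·D = 9x² − 24x + 15. Remainder: −5.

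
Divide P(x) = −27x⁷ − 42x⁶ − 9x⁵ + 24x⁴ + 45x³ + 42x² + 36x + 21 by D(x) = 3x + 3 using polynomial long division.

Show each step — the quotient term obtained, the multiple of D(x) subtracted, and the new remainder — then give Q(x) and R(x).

Step 1: lead(−27x⁷ − 42x⁶ − 9x⁵ + 24x⁴ + 45x³ + 42x² + 36x + 21) ÷ lead(D) = −27x⁷ ÷ 3x = −9x⁶. Subtract (−9x⁶)·D = −27x⁷ − 27x⁶. Remainder: −15x⁶ − 9x⁵ + 24x⁴ + 45x³ + 42x² + 36x + 21.
Step 2: lead(−15x⁶ − 9x⁵ + 24x⁴ + 45x³ + 42x² + 36x + 21) ÷ lead(D) = −15x⁶ ÷ 3x = −5x⁵. Subtract (−5x⁵)·D = −15x⁶ − 15x⁵. Remainder: 6x⁵ + 24x⁴ + 45x³ + 42x² + 36x + 21.
Step 3: lead(6x⁵ + 24x⁴ + 45x³ + 42x² + 36x + 21) ÷ lead(D) = 6x⁵ ÷ 3x = 2x⁴. Subtract (2x⁴)·D = 6x⁵ + 6x⁴. Remainder: 18x⁴ + 45x³ + 42x² + 36x + 21.
Step 4: lead(18x⁴ + 45x³ + 42x² + 36x + 21) ÷ lead(D) = 18x⁴ ÷ 3x = 6x³. Subtract (6x³)·D = 18x⁴ + 18x³. Remainder: 27x³ + 42x² + 36x + 21.
Step 5: lead(27x³ + 42x² + 36x + 21) ÷ lead(D) = 27x³ ÷ 3x = 9x². Subtract (9x²)·D = 27x³ + 27x². Remainder: 15x² + 36x + 21.
Step 6: lead(15x² + 36x + 21) ÷ lead(D) = 15x² ÷ 3x = 5x. Subtract (5x)·D = 15x² + 15x. Remainder: 21x + 21.
Step 7: lead(21x + 21) ÷ lead(D) = 21x ÷ 3x = 7. Subtract (7)·D = 21x + 21. Remainder: 0.

Q(x) = −9x⁶ − 5x⁵ + 2x⁴ + 6x³ + 9x² + 5x + 7; R(x) = 0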